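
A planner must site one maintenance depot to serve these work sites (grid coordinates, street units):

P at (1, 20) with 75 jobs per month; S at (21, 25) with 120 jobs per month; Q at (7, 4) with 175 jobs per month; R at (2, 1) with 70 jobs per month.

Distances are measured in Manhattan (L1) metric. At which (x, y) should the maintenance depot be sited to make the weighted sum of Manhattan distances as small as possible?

(7, 4)

Manhattan distance separates: Σwᵢ(|x−xᵢ|+|y−yᵢ|) = Σwᵢ|x−xᵢ| + Σwᵢ|y−yᵢ|, so x and y are optimised independently as 1-D weighted medians.
Total weight W = 440; half = 220.
x-coordinate, sorted with cumulative weight:
  x=1 (P, w=75) cum 75
  x=2 (R, w=70) cum 145
  x=7 (Q, w=175) cum 320  ← median
  x=21 (S, w=120) cum 440
⇒ x* = 7
y-coordinate, sorted with cumulative weight:
  y=1 (R, w=70) cum 70
  y=4 (Q, w=175) cum 245  ← median
  y=20 (P, w=75) cum 320
  y=25 (S, w=120) cum 440
⇒ y* = 4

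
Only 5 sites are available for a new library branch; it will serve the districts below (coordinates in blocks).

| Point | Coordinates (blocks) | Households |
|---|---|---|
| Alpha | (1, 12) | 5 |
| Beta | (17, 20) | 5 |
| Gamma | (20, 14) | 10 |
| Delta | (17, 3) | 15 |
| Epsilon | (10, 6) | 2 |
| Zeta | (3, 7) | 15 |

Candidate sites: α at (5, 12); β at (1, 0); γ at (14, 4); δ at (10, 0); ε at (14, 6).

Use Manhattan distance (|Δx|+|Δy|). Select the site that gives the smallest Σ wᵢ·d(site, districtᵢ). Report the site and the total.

ε, total 598 blocks

Total weighted distance at each candidate:
  α (5, 12): total = 732
  β (1, 0): total = 1020
  γ (14, 4): total = 642
  δ (10, 0): total = 852
  ε (14, 6): total = 598
Minimum is at ε with total 598 blocks.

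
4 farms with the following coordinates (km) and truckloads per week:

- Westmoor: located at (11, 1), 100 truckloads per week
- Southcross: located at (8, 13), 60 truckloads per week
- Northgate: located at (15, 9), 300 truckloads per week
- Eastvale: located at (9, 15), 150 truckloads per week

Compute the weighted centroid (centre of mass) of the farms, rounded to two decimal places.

The minimiser of Σwᵢ‖p−pᵢ‖² is the weighted centroid p* = (Σwᵢpᵢ)/(Σwᵢ).
Σwᵢ = 610.
Σwᵢxᵢ = 100·11 + 60·8 + 300·15 + 150·9 = 7430.
Σwᵢyᵢ = 100·1 + 60·13 + 300·9 + 150·15 = 5830.
x* = 7430/610 = 12.18, y* = 5830/610 = 9.56.

(12.18, 9.56)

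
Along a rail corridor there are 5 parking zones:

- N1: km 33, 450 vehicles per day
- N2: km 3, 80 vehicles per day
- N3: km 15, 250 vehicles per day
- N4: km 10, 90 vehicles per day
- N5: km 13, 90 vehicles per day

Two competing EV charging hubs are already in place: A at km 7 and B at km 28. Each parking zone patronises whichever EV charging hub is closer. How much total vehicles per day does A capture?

510

The indifferent point is the midpoint (7+28)/2 = 17.5; parking zones left of it (closer to A at 7) go to A, those right go to B.
  N2 at 3 (w=80) → A
  N4 at 10 (w=90) → A
  N5 at 13 (w=90) → A
  N3 at 15 (w=250) → A
  N1 at 33 (w=450) → B
A captures 510; B captures 450.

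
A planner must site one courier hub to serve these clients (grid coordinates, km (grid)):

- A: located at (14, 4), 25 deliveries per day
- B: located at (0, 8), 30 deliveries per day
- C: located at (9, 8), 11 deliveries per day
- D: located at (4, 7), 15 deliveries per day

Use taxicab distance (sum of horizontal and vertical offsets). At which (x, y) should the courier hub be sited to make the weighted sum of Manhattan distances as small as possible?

Manhattan distance separates: Σwᵢ(|x−xᵢ|+|y−yᵢ|) = Σwᵢ|x−xᵢ| + Σwᵢ|y−yᵢ|, so x and y are optimised independently as 1-D weighted medians.
Total weight W = 81; half = 40.5.
x-coordinate, sorted with cumulative weight:
  x=0 (B, w=30) cum 30
  x=4 (D, w=15) cum 45  ← median
  x=9 (C, w=11) cum 56
  x=14 (A, w=25) cum 81
⇒ x* = 4
y-coordinate, sorted with cumulative weight:
  y=4 (A, w=25) cum 25
  y=7 (D, w=15) cum 40
  y=8 (B, w=30) cum 70  ← median
  y=8 (C, w=11) cum 81
⇒ y* = 8

(4, 8)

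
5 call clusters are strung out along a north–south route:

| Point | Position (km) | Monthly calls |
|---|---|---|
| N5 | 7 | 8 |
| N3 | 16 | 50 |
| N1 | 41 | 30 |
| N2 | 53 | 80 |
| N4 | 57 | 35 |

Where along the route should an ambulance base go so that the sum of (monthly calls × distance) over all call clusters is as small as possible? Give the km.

For a sum of weighted absolute distances on a line, the optimum is the weighted median (not the mean). Total weight W = 203; half-weight = 101.5.
Sort by position and accumulate weight:
  km 7 (N5, w=8) → cum 8
  km 16 (N3, w=50) → cum 58
  km 41 (N1, w=30) → cum 88
  km 53 (N2, w=80) → cum 168  ≥ 101.5 → median here
  km 57 (N4, w=35) → cum 203
Optimal location: km 53.

x = 53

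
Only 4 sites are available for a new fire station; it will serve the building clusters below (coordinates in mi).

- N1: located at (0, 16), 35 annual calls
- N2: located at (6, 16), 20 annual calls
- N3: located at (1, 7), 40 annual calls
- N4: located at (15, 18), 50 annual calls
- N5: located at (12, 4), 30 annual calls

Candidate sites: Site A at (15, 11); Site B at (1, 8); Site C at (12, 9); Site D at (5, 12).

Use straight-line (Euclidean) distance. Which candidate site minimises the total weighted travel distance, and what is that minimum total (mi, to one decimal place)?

Total weighted distance at each candidate:
  Site A (15, 11): total = 1920.2
  Site B (1, 8): total = 1722.2
  Site C (12, 9): total = 1742.2
  Site D (5, 12): total = 1464.7
Minimum is at Site D with total 1464.7 mi.

Site D, total 1464.7 mi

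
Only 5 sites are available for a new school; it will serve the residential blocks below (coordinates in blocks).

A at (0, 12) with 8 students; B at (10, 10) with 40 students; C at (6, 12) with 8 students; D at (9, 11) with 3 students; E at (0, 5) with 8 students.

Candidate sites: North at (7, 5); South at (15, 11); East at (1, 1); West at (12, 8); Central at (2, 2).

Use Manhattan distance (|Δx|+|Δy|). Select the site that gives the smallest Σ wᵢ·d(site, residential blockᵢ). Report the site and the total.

Total weighted distance at each candidate:
  North (7, 5): total = 576
  South (15, 11): total = 634
  East (1, 1): total = 1038
  West (12, 8): total = 506
  Central (2, 2): total = 936
Minimum is at West with total 506 blocks.

West, total 506 blocks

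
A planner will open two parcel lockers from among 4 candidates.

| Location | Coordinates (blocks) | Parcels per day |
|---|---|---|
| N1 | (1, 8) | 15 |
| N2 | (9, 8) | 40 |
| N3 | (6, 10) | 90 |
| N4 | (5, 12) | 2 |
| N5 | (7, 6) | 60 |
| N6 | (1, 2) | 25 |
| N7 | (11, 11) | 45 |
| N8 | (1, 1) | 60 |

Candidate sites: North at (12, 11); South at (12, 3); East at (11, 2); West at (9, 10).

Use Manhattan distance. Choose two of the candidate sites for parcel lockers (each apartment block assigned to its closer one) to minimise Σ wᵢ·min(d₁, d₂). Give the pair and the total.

Evaluate every pair (each demand assigned to the nearer of the two):
  {East, West}: total = 1917
  {South, West}: total = 2087
  {North, West}: total = 2337
  {North, East}: total = 2531
  {North, South}: total = 2701
  {South, East}: total = 3557
Best pair: {East, West} with total 1917.

{East, West}, total 1917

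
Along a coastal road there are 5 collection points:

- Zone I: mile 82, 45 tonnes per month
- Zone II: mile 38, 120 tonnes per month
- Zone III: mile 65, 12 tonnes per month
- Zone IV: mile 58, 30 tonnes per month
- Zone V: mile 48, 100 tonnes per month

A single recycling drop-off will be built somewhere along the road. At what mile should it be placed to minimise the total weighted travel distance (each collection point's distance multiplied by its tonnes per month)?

For a sum of weighted absolute distances on a line, the optimum is the weighted median (not the mean). Total weight W = 307; half-weight = 153.5.
Sort by position and accumulate weight:
  mile 38 (Zone II, w=120) → cum 120
  mile 48 (Zone V, w=100) → cum 220  ≥ 153.5 → median here
  mile 58 (Zone IV, w=30) → cum 250
  mile 65 (Zone III, w=12) → cum 262
  mile 82 (Zone I, w=45) → cum 307
Optimal location: mile 48.

x = 48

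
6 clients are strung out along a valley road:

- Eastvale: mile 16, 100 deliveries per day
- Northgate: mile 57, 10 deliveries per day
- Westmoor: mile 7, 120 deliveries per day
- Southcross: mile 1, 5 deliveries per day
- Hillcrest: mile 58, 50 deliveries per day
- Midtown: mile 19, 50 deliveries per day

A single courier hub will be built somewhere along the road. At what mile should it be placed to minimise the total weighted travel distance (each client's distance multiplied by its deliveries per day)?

x = 16

For a sum of weighted absolute distances on a line, the optimum is the weighted median (not the mean). Total weight W = 335; half-weight = 167.5.
Sort by position and accumulate weight:
  mile 1 (Southcross, w=5) → cum 5
  mile 7 (Westmoor, w=120) → cum 125
  mile 16 (Eastvale, w=100) → cum 225  ≥ 167.5 → median here
  mile 19 (Midtown, w=50) → cum 275
  mile 57 (Northgate, w=10) → cum 285
  mile 58 (Hillcrest, w=50) → cum 335
Optimal location: mile 16.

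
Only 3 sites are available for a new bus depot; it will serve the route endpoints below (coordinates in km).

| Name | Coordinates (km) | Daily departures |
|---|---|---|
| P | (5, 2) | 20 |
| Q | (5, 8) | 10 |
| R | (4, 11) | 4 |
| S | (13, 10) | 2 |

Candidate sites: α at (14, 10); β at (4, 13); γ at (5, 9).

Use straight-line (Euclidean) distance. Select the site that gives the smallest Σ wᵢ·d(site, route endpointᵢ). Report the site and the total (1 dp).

γ, total 175.1 km

Total weighted distance at each candidate:
  α (14, 10): total = 375.2
  β (4, 13): total = 298.9
  γ (5, 9): total = 175.1
Minimum is at γ with total 175.1 km.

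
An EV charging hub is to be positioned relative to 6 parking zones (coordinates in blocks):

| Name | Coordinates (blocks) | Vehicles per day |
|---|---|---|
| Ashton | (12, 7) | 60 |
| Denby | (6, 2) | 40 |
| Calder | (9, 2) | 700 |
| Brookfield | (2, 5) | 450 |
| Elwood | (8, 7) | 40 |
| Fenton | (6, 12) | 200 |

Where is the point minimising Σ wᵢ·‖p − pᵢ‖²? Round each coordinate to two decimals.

(6.50, 4.58)

The minimiser of Σwᵢ‖p−pᵢ‖² is the weighted centroid p* = (Σwᵢpᵢ)/(Σwᵢ).
Σwᵢ = 1490.
Σwᵢxᵢ = 60·12 + 40·6 + 700·9 + 450·2 + 40·8 + 200·6 = 9680.
Σwᵢyᵢ = 60·7 + 40·2 + 700·2 + 450·5 + 40·7 + 200·12 = 6830.
x* = 9680/1490 = 6.50, y* = 6830/1490 = 4.58.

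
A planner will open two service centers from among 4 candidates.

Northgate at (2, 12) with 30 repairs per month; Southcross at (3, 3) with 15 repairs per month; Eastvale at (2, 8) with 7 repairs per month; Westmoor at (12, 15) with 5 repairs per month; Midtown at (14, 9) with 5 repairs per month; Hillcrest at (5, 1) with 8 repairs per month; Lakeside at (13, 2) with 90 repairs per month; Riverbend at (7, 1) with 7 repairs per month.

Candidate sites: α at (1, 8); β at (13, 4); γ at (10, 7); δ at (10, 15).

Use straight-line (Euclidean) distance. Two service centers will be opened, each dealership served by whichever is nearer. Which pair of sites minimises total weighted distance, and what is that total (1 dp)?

Evaluate every pair (each demand assigned to the nearer of the two):
  {α, β}: total = 583.6
  {β, δ}: total = 812.3
  {β, γ}: total = 813.4
  {α, γ}: total = 909.3
  {γ, δ}: total = 1100.3
  {α, δ}: total = 1587.3
Best pair: {α, β} with total 583.6.

{α, β}, total 583.6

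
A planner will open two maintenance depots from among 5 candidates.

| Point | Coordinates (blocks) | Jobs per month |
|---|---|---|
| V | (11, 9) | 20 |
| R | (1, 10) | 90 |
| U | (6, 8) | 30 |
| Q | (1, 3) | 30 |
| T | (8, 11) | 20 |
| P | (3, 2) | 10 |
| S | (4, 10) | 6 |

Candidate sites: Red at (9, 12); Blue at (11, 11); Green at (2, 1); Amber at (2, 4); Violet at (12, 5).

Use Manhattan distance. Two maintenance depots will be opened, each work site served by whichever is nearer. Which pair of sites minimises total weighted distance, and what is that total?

Evaluate every pair (each demand assigned to the nearer of the two):
  {Blue, Amber}: total = 1108
  {Red, Amber}: total = 1112
  {Amber, Violet}: total = 1308
  {Blue, Green}: total = 1398
  {Red, Green}: total = 1402
  {Green, Amber}: total = 1538
  {Green, Violet}: total = 1646
  {Red, Violet}: total = 1802
  {Blue, Violet}: total = 1888
  {Red, Blue}: total = 1902
Best pair: {Blue, Amber} with total 1108.

{Blue, Amber}, total 1108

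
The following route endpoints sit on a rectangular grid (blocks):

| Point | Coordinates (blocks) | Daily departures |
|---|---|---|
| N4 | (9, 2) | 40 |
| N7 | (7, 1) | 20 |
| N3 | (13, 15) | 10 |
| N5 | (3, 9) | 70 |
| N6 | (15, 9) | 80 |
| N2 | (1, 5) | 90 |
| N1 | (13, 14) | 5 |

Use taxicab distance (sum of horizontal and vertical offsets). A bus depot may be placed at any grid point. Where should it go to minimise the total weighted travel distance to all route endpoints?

Manhattan distance separates: Σwᵢ(|x−xᵢ|+|y−yᵢ|) = Σwᵢ|x−xᵢ| + Σwᵢ|y−yᵢ|, so x and y are optimised independently as 1-D weighted medians.
Total weight W = 315; half = 157.5.
x-coordinate, sorted with cumulative weight:
  x=1 (N2, w=90) cum 90
  x=3 (N5, w=70) cum 160  ← median
  x=7 (N7, w=20) cum 180
  x=9 (N4, w=40) cum 220
  x=13 (N3, w=10) cum 230
  x=13 (N1, w=5) cum 235
  x=15 (N6, w=80) cum 315
⇒ x* = 3
y-coordinate, sorted with cumulative weight:
  y=1 (N7, w=20) cum 20
  y=2 (N4, w=40) cum 60
  y=5 (N2, w=90) cum 150
  y=9 (N5, w=70) cum 220  ← median
  y=9 (N6, w=80) cum 300
  y=14 (N1, w=5) cum 305
  y=15 (N3, w=10) cum 315
⇒ y* = 9

(3, 9)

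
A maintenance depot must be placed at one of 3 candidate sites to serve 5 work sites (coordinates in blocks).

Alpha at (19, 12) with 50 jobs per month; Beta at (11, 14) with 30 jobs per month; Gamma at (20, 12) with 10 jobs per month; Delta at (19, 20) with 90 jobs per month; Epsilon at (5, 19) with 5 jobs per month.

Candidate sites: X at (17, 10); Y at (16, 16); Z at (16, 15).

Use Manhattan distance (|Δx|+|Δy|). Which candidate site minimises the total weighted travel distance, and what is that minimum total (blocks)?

Total weighted distance at each candidate:
  X (17, 10): total = 1735
  Y (16, 16): total = 1340
  Z (16, 15): total = 1345
Minimum is at Y with total 1340 blocks.

Y, total 1340 blocks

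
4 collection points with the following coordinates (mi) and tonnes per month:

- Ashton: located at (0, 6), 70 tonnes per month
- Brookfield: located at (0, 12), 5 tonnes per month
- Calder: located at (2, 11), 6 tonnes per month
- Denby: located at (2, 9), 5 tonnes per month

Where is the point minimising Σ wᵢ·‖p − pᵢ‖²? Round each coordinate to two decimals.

(0.26, 6.87)

The minimiser of Σwᵢ‖p−pᵢ‖² is the weighted centroid p* = (Σwᵢpᵢ)/(Σwᵢ).
Σwᵢ = 86.
Σwᵢxᵢ = 70·0 + 5·0 + 6·2 + 5·2 = 22.
Σwᵢyᵢ = 70·6 + 5·12 + 6·11 + 5·9 = 591.
x* = 22/86 = 0.26, y* = 591/86 = 6.87.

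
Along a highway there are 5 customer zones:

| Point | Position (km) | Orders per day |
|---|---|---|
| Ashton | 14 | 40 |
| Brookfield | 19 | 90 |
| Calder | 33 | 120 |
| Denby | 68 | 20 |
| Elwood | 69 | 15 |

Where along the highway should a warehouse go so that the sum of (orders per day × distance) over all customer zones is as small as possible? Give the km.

For a sum of weighted absolute distances on a line, the optimum is the weighted median (not the mean). Total weight W = 285; half-weight = 142.5.
Sort by position and accumulate weight:
  km 14 (Ashton, w=40) → cum 40
  km 19 (Brookfield, w=90) → cum 130
  km 33 (Calder, w=120) → cum 250  ≥ 142.5 → median here
  km 68 (Denby, w=20) → cum 270
  km 69 (Elwood, w=15) → cum 285
Optimal location: km 33.

x = 33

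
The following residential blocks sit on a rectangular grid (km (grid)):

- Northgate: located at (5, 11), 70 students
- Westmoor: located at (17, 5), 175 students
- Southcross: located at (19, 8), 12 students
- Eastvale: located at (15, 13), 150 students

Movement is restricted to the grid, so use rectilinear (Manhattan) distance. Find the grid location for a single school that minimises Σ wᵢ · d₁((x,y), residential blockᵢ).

Manhattan distance separates: Σwᵢ(|x−xᵢ|+|y−yᵢ|) = Σwᵢ|x−xᵢ| + Σwᵢ|y−yᵢ|, so x and y are optimised independently as 1-D weighted medians.
Total weight W = 407; half = 203.5.
x-coordinate, sorted with cumulative weight:
  x=5 (Northgate, w=70) cum 70
  x=15 (Eastvale, w=150) cum 220  ← median
  x=17 (Westmoor, w=175) cum 395
  x=19 (Southcross, w=12) cum 407
⇒ x* = 15
y-coordinate, sorted with cumulative weight:
  y=5 (Westmoor, w=175) cum 175
  y=8 (Southcross, w=12) cum 187
  y=11 (Northgate, w=70) cum 257  ← median
  y=13 (Eastvale, w=150) cum 407
⇒ y* = 11

(15, 11)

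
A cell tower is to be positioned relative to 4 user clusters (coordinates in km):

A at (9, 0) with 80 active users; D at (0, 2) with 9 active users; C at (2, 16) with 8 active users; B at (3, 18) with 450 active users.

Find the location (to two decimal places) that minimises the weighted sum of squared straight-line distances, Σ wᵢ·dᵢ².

(3.81, 15.07)

The minimiser of Σwᵢ‖p−pᵢ‖² is the weighted centroid p* = (Σwᵢpᵢ)/(Σwᵢ).
Σwᵢ = 547.
Σwᵢxᵢ = 80·9 + 9·0 + 8·2 + 450·3 = 2086.
Σwᵢyᵢ = 80·0 + 9·2 + 8·16 + 450·18 = 8246.
x* = 2086/547 = 3.81, y* = 8246/547 = 15.07.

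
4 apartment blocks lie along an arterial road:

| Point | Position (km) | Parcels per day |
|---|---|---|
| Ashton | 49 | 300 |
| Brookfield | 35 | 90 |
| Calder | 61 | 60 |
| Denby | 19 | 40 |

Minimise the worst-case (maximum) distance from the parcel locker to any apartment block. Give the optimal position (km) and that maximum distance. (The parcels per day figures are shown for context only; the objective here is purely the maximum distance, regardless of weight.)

location 40, max distance 21

The 1-center on a line is the midpoint of the two extreme points: leftmost at 19, rightmost at 61.
Optimal location = (19 + 61)/2 = 40; maximum distance = (61 − 19)/2 = 21.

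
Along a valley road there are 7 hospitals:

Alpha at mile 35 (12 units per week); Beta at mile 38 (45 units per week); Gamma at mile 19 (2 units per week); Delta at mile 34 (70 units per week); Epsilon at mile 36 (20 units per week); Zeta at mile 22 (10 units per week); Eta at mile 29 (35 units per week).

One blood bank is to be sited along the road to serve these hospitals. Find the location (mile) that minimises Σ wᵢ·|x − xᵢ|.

x = 34

For a sum of weighted absolute distances on a line, the optimum is the weighted median (not the mean). Total weight W = 194; half-weight = 97.
Sort by position and accumulate weight:
  mile 19 (Gamma, w=2) → cum 2
  mile 22 (Zeta, w=10) → cum 12
  mile 29 (Eta, w=35) → cum 47
  mile 34 (Delta, w=70) → cum 117  ≥ 97 → median here
  mile 35 (Alpha, w=12) → cum 129
  mile 36 (Epsilon, w=20) → cum 149
  mile 38 (Beta, w=45) → cum 194
Optimal location: mile 34.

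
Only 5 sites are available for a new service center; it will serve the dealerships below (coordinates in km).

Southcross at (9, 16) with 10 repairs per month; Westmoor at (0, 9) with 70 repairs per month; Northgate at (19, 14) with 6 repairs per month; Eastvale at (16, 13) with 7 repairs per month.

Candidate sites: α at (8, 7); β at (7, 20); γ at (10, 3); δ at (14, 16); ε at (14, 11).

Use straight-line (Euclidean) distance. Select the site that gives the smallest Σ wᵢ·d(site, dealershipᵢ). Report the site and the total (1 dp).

α, total 816.0 km

Total weighted distance at each candidate:
  α (8, 7): total = 816.0
  β (7, 20): total = 1117.7
  γ (10, 3): total = 1113.6
  δ (14, 16): total = 1203.2
  ε (14, 11): total = 1115.4
Minimum is at α with total 816.0 km.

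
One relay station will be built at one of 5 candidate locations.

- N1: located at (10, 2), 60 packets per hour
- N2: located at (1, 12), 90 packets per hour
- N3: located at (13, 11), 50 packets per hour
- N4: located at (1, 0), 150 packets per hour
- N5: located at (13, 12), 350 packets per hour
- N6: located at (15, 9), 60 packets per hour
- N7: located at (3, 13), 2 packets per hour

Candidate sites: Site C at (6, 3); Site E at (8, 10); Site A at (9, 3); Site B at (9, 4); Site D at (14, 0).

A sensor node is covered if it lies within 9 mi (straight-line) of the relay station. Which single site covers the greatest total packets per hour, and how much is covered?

Coverage radius r = 9 mi; a point is covered iff (Δx)²+(Δy)² ≤ 9² = 81.
  Site C (6, 3): covers {N1, N4} → 210
  Site E (8, 10): covers {N1, N2, N3, N5, N6, N7} → 612
  Site A (9, 3): covers {N1, N3, N4, N6} → 320
  Site B (9, 4): covers {N1, N3, N4, N5, N6} → 670
  Site D (14, 0): covers {N1} → 60
Maximum coverage at Site B: 670 packets per hour.

Site B, covering 670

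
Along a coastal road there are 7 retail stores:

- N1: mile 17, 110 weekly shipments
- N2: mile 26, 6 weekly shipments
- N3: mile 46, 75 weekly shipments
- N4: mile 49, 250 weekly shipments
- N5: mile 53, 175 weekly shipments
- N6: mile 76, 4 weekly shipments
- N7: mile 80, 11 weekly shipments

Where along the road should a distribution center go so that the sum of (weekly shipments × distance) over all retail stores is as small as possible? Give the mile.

x = 49

For a sum of weighted absolute distances on a line, the optimum is the weighted median (not the mean). Total weight W = 631; half-weight = 315.5.
Sort by position and accumulate weight:
  mile 17 (N1, w=110) → cum 110
  mile 26 (N2, w=6) → cum 116
  mile 46 (N3, w=75) → cum 191
  mile 49 (N4, w=250) → cum 441  ≥ 315.5 → median here
  mile 53 (N5, w=175) → cum 616
  mile 76 (N6, w=4) → cum 620
  mile 80 (N7, w=11) → cum 631
Optimal location: mile 49.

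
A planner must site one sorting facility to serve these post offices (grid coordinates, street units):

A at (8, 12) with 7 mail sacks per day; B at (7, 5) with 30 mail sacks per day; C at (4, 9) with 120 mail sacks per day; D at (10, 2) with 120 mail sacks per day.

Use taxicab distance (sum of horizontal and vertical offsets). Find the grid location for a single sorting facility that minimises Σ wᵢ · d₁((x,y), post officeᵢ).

(7, 5)

Manhattan distance separates: Σwᵢ(|x−xᵢ|+|y−yᵢ|) = Σwᵢ|x−xᵢ| + Σwᵢ|y−yᵢ|, so x and y are optimised independently as 1-D weighted medians.
Total weight W = 277; half = 138.5.
x-coordinate, sorted with cumulative weight:
  x=4 (C, w=120) cum 120
  x=7 (B, w=30) cum 150  ← median
  x=8 (A, w=7) cum 157
  x=10 (D, w=120) cum 277
⇒ x* = 7
y-coordinate, sorted with cumulative weight:
  y=2 (D, w=120) cum 120
  y=5 (B, w=30) cum 150  ← median
  y=9 (C, w=120) cum 270
  y=12 (A, w=7) cum 277
⇒ y* = 5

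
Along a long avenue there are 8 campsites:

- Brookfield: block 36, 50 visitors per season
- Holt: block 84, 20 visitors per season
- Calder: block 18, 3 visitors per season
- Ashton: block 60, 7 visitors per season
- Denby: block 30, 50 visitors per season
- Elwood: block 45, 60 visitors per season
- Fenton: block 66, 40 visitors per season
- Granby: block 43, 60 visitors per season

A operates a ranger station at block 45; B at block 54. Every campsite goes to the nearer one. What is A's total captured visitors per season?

223

The indifferent point is the midpoint (45+54)/2 = 49.5; campsites left of it (closer to A at 45) go to A, those right go to B.
  Calder at 18 (w=3) → A
  Denby at 30 (w=50) → A
  Brookfield at 36 (w=50) → A
  Granby at 43 (w=60) → A
  Elwood at 45 (w=60) → A
  Ashton at 60 (w=7) → B
  Fenton at 66 (w=40) → B
  Holt at 84 (w=20) → B
A captures 223; B captures 67.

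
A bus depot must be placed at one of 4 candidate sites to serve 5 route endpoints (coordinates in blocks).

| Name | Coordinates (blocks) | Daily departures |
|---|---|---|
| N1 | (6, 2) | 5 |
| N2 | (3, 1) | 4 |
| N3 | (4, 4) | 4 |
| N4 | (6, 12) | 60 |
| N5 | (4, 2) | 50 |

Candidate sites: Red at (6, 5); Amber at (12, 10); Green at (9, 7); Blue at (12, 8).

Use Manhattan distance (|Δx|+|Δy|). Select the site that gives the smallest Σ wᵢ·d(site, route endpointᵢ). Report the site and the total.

Total weighted distance at each candidate:
  Red (6, 5): total = 725
  Amber (12, 10): total = 1478
  Green (9, 7): total = 1100
  Blue (12, 8): total = 1472
Minimum is at Red with total 725 blocks.

Red, total 725 blocks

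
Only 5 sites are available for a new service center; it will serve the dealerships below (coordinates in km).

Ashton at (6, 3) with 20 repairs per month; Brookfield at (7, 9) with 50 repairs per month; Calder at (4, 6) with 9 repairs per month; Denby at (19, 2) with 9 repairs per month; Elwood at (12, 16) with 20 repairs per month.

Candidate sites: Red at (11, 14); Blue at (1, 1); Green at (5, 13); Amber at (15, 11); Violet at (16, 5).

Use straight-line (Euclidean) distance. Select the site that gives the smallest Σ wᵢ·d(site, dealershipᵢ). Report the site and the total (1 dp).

Total weighted distance at each candidate:
  Red (11, 14): total = 832.0
  Blue (1, 1): total = 1194.5
  Green (5, 13): total = 800.8
  Amber (15, 11): total = 967.1
  Violet (16, 5): total = 1077.1
Minimum is at Green with total 800.8 km.

Green, total 800.8 km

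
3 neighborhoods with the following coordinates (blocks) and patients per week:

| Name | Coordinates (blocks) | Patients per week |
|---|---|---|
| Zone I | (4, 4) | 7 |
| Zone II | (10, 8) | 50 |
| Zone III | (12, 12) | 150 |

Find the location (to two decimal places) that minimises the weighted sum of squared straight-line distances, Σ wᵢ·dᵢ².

(11.25, 10.76)

The minimiser of Σwᵢ‖p−pᵢ‖² is the weighted centroid p* = (Σwᵢpᵢ)/(Σwᵢ).
Σwᵢ = 207.
Σwᵢxᵢ = 7·4 + 50·10 + 150·12 = 2328.
Σwᵢyᵢ = 7·4 + 50·8 + 150·12 = 2228.
x* = 2328/207 = 11.25, y* = 2228/207 = 10.76.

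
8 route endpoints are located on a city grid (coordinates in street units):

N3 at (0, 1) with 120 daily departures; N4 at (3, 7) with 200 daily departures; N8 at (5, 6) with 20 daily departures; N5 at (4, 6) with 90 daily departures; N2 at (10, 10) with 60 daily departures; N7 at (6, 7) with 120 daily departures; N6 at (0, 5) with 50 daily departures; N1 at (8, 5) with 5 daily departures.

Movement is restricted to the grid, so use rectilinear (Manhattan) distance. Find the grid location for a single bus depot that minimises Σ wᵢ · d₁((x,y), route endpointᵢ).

(3, 7)

Manhattan distance separates: Σwᵢ(|x−xᵢ|+|y−yᵢ|) = Σwᵢ|x−xᵢ| + Σwᵢ|y−yᵢ|, so x and y are optimised independently as 1-D weighted medians.
Total weight W = 665; half = 332.5.
x-coordinate, sorted with cumulative weight:
  x=0 (N3, w=120) cum 120
  x=0 (N6, w=50) cum 170
  x=3 (N4, w=200) cum 370  ← median
  x=4 (N5, w=90) cum 460
  x=5 (N8, w=20) cum 480
  x=6 (N7, w=120) cum 600
  x=8 (N1, w=5) cum 605
  x=10 (N2, w=60) cum 665
⇒ x* = 3
y-coordinate, sorted with cumulative weight:
  y=1 (N3, w=120) cum 120
  y=5 (N6, w=50) cum 170
  y=5 (N1, w=5) cum 175
  y=6 (N8, w=20) cum 195
  y=6 (N5, w=90) cum 285
  y=7 (N4, w=200) cum 485  ← median
  y=7 (N7, w=120) cum 605
  y=10 (N2, w=60) cum 665
⇒ y* = 7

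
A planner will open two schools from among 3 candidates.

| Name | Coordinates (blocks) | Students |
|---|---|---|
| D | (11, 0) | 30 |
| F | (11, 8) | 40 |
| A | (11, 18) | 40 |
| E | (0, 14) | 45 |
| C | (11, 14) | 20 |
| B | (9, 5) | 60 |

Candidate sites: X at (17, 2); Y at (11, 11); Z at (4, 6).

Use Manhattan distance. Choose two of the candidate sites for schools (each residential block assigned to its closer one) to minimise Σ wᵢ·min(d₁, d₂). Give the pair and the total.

{Y, Z}, total 1690

Evaluate every pair (each demand assigned to the nearer of the two):
  {Y, Z}: total = 1690
  {X, Y}: total = 1810
  {X, Z}: total = 2560
Best pair: {Y, Z} with total 1690.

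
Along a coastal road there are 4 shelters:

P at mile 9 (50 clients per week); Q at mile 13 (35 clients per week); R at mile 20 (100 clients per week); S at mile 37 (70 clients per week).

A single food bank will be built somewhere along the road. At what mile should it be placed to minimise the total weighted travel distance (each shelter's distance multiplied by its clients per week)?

x = 20

For a sum of weighted absolute distances on a line, the optimum is the weighted median (not the mean). Total weight W = 255; half-weight = 127.5.
Sort by position and accumulate weight:
  mile 9 (P, w=50) → cum 50
  mile 13 (Q, w=35) → cum 85
  mile 20 (R, w=100) → cum 185  ≥ 127.5 → median here
  mile 37 (S, w=70) → cum 255
Optimal location: mile 20.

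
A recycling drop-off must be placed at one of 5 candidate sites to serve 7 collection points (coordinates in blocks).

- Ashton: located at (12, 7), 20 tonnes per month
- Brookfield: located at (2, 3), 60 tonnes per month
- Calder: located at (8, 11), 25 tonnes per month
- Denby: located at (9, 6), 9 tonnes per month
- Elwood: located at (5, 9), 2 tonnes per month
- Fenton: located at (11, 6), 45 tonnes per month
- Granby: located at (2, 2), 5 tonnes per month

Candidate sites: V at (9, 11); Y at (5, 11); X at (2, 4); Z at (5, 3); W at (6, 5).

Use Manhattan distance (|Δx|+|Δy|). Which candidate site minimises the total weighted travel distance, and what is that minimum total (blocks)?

Total weighted distance at each candidate:
  V (9, 11): total = 1517
  Y (5, 11): total = 1595
  X (2, 4): total = 1247
  Z (5, 3): total = 1175
  W (6, 5): total = 1071
Minimum is at W with total 1071 blocks.

W, total 1071 blocks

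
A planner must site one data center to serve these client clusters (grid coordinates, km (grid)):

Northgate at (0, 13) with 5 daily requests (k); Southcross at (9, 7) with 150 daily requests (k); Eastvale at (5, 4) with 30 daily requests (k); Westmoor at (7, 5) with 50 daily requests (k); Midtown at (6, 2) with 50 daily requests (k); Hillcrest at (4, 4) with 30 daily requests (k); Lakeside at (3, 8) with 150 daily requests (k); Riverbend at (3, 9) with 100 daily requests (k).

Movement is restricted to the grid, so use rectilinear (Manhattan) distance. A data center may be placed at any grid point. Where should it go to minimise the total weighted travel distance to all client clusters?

Manhattan distance separates: Σwᵢ(|x−xᵢ|+|y−yᵢ|) = Σwᵢ|x−xᵢ| + Σwᵢ|y−yᵢ|, so x and y are optimised independently as 1-D weighted medians.
Total weight W = 565; half = 282.5.
x-coordinate, sorted with cumulative weight:
  x=0 (Northgate, w=5) cum 5
  x=3 (Lakeside, w=150) cum 155
  x=3 (Riverbend, w=100) cum 255
  x=4 (Hillcrest, w=30) cum 285  ← median
  x=5 (Eastvale, w=30) cum 315
  x=6 (Midtown, w=50) cum 365
  x=7 (Westmoor, w=50) cum 415
  x=9 (Southcross, w=150) cum 565
⇒ x* = 4
y-coordinate, sorted with cumulative weight:
  y=2 (Midtown, w=50) cum 50
  y=4 (Eastvale, w=30) cum 80
  y=4 (Hillcrest, w=30) cum 110
  y=5 (Westmoor, w=50) cum 160
  y=7 (Southcross, w=150) cum 310  ← median
  y=8 (Lakeside, w=150) cum 460
  y=9 (Riverbend, w=100) cum 560
  y=13 (Northgate, w=5) cum 565
⇒ y* = 7

(4, 7)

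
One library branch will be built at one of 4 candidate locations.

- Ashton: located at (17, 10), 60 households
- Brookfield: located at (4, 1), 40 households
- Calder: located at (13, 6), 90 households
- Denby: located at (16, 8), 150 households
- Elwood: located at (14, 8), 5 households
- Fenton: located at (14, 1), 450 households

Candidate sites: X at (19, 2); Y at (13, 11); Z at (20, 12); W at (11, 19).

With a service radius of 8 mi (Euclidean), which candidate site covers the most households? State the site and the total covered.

Coverage radius r = 8 mi; a point is covered iff (Δx)²+(Δy)² ≤ 8² = 64.
  X (19, 2): covers {Calder, Denby, Elwood, Fenton} → 695
  Y (13, 11): covers {Ashton, Calder, Denby, Elwood} → 305
  Z (20, 12): covers {Ashton, Denby, Elwood} → 215
  W (11, 19): covers {none} → 0
Maximum coverage at X: 695 households.

X, covering 695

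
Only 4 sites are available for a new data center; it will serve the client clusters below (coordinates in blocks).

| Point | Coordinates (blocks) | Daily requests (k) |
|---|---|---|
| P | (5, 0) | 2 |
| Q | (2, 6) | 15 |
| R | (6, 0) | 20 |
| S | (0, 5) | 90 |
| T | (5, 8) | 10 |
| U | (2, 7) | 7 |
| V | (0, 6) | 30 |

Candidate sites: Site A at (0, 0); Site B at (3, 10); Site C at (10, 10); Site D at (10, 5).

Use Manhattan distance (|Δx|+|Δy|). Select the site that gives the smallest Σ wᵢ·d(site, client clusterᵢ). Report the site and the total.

Total weighted distance at each candidate:
  Site A (0, 0): total = 1073
  Site B (3, 10): total = 1357
  Site C (10, 10): total = 2407
  Site D (10, 5): total = 1715
Minimum is at Site A with total 1073 blocks.

Site A, total 1073 blocks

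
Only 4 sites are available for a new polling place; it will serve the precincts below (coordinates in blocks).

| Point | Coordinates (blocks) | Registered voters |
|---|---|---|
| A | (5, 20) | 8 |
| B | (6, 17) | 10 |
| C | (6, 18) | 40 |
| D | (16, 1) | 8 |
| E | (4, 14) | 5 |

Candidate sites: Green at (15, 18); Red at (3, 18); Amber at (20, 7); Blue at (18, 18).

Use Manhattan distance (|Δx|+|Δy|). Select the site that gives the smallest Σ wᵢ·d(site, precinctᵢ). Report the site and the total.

Red, total 457 blocks

Total weighted distance at each candidate:
  Green (15, 18): total = 775
  Red (3, 18): total = 457
  Amber (20, 7): total = 1659
  Blue (18, 18): total = 972
Minimum is at Red with total 457 blocks.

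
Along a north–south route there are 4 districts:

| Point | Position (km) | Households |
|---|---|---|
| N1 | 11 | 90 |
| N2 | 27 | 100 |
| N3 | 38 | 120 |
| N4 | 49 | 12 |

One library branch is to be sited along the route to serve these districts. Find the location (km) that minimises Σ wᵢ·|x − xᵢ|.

x = 27

For a sum of weighted absolute distances on a line, the optimum is the weighted median (not the mean). Total weight W = 322; half-weight = 161.
Sort by position and accumulate weight:
  km 11 (N1, w=90) → cum 90
  km 27 (N2, w=100) → cum 190  ≥ 161 → median here
  km 38 (N3, w=120) → cum 310
  km 49 (N4, w=12) → cum 322
Optimal location: km 27.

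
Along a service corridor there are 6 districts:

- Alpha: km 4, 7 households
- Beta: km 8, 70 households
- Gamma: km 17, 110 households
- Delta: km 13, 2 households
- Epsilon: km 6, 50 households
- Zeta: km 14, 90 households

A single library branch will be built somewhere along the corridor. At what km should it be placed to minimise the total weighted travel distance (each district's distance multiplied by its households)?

x = 14

For a sum of weighted absolute distances on a line, the optimum is the weighted median (not the mean). Total weight W = 329; half-weight = 164.5.
Sort by position and accumulate weight:
  km 4 (Alpha, w=7) → cum 7
  km 6 (Epsilon, w=50) → cum 57
  km 8 (Beta, w=70) → cum 127
  km 13 (Delta, w=2) → cum 129
  km 14 (Zeta, w=90) → cum 219  ≥ 164.5 → median here
  km 17 (Gamma, w=110) → cum 329
Optimal location: km 14.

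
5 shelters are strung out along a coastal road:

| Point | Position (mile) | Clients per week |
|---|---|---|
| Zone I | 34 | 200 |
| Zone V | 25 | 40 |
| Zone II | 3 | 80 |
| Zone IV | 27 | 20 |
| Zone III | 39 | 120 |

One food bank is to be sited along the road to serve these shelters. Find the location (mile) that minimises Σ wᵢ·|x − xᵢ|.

x = 34

For a sum of weighted absolute distances on a line, the optimum is the weighted median (not the mean). Total weight W = 460; half-weight = 230.
Sort by position and accumulate weight:
  mile 3 (Zone II, w=80) → cum 80
  mile 25 (Zone V, w=40) → cum 120
  mile 27 (Zone IV, w=20) → cum 140
  mile 34 (Zone I, w=200) → cum 340  ≥ 230 → median here
  mile 39 (Zone III, w=120) → cum 460
Optimal location: mile 34.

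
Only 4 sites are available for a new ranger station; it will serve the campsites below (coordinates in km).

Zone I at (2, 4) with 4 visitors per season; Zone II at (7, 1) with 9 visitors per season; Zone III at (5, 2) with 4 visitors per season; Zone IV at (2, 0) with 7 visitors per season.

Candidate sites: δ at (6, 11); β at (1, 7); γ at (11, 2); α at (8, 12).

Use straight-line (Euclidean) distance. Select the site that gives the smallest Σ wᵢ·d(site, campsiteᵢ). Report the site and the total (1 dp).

Total weighted distance at each candidate:
  δ (6, 11): total = 240.9
  β (1, 7): total = 164.1
  γ (11, 2): total = 162.5
  α (8, 12): total = 275.1
Minimum is at γ with total 162.5 km.

γ, total 162.5 km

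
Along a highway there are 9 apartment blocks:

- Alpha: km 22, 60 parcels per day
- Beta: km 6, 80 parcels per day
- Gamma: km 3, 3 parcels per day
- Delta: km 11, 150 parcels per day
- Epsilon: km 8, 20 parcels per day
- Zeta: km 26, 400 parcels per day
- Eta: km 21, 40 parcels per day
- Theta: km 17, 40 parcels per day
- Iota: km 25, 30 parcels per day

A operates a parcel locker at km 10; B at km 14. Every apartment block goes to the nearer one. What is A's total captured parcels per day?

253

The indifferent point is the midpoint (10+14)/2 = 12; apartment blocks left of it (closer to A at 10) go to A, those right go to B.
  Gamma at 3 (w=3) → A
  Beta at 6 (w=80) → A
  Epsilon at 8 (w=20) → A
  Delta at 11 (w=150) → A
  Theta at 17 (w=40) → B
  Eta at 21 (w=40) → B
  Alpha at 22 (w=60) → B
  Iota at 25 (w=30) → B
  Zeta at 26 (w=400) → B
A captures 253; B captures 570.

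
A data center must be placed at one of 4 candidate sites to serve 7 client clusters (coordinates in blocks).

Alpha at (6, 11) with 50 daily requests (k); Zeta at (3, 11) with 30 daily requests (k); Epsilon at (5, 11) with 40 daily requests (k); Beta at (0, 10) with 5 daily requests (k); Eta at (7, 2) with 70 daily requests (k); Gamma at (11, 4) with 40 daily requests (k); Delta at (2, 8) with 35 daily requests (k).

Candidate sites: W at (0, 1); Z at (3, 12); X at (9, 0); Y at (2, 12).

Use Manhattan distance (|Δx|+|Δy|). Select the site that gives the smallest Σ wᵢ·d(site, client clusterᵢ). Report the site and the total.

Total weighted distance at each candidate:
  W (0, 1): total = 3270
  Z (3, 12): total = 2170
  X (9, 0): total = 2950
  Y (2, 12): total = 2360
Minimum is at Z with total 2170 blocks.

Z, total 2170 blocks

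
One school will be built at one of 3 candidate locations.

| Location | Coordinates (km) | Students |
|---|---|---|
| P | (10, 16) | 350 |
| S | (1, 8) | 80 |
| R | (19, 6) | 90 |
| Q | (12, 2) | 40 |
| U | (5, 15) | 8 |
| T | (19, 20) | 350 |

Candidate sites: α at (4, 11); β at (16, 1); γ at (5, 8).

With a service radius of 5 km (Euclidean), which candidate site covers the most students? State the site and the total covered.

α, covering 88

Coverage radius r = 5 km; a point is covered iff (Δx)²+(Δy)² ≤ 5² = 25.
  α (4, 11): covers {S, U} → 88
  β (16, 1): covers {Q} → 40
  γ (5, 8): covers {S} → 80
Maximum coverage at α: 88 students.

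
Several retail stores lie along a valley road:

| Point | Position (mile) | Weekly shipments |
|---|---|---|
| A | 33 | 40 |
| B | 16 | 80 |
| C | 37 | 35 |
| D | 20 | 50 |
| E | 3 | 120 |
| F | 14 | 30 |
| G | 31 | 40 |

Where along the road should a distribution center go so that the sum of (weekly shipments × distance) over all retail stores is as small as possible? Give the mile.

For a sum of weighted absolute distances on a line, the optimum is the weighted median (not the mean). Total weight W = 395; half-weight = 197.5.
Sort by position and accumulate weight:
  mile 3 (E, w=120) → cum 120
  mile 14 (F, w=30) → cum 150
  mile 16 (B, w=80) → cum 230  ≥ 197.5 → median here
  mile 20 (D, w=50) → cum 280
  mile 31 (G, w=40) → cum 320
  mile 33 (A, w=40) → cum 360
  mile 37 (C, w=35) → cum 395
Optimal location: mile 16.

x = 16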